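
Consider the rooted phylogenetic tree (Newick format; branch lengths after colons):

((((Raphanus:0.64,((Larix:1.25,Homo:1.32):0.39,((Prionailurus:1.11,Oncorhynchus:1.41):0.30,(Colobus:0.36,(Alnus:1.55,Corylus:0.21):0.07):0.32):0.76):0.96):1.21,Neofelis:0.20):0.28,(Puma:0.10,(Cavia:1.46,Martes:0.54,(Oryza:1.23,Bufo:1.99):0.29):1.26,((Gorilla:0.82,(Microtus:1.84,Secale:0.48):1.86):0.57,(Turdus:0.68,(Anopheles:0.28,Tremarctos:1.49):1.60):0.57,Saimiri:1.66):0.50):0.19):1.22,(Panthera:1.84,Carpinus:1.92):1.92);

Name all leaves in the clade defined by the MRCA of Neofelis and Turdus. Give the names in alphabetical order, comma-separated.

Tracing Neofelis: it sits inside ((Raphanus,((Larix,Homo),((Prionailurus,Oncorhynchus),(Colobus,(Alnus,Corylus))))),Neofelis).
Tracing Turdus: it sits inside (Turdus,(Anopheles,Tremarctos)).
The smallest clade enclosing both is (((Raphanus,((Larix,Homo),((Prionailurus,Oncorhynchus),(Colobus,(Alnus,Corylus))))),Neofelis),(Puma,(Cavia,Martes,(Oryza,Bufo)),((Gorilla,(Microtus,Secale)),(Turdus,(Anopheles,Tremarctos)),Saimiri))); the answer is its 21 terminal taxa in alphabetical order.

Alnus, Anopheles, Bufo, Cavia, Colobus, Corylus, Gorilla, Homo, Larix, Martes, Microtus, Neofelis, Oncorhynchus, Oryza, Prionailurus, Puma, Raphanus, Saimiri, Secale, Tremarctos, Turdus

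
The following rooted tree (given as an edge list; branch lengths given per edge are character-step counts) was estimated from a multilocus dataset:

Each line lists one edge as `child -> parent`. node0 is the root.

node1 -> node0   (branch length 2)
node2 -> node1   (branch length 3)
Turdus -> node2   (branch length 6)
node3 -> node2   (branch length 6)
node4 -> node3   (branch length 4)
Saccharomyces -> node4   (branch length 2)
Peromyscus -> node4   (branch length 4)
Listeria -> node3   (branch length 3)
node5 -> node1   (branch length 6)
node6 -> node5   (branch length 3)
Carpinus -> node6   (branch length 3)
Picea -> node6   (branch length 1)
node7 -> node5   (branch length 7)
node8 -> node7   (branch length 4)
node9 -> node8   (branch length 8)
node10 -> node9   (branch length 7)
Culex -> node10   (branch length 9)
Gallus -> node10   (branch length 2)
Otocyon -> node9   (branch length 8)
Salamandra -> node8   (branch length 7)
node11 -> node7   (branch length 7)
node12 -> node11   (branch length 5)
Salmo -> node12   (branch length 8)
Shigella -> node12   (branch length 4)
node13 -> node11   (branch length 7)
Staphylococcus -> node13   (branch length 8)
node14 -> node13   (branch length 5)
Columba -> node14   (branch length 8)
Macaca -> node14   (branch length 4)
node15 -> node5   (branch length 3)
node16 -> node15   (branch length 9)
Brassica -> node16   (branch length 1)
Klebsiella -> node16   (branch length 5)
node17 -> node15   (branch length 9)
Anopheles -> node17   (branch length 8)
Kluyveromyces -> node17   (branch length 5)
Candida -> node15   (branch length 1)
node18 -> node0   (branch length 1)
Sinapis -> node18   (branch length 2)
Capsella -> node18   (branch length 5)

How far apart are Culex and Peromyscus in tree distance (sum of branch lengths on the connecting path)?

The path runs Culex → … → MRCA → … → Peromyscus; the MRCA is the node subtending ((Turdus,((Saccharomyces,Peromyscus),Listeria)),((Carpinus,Picea),((((Culex,Gallus),Otocyon),Salamandra),((Salmo,Shigella),(Staphylococcus,(Columba,Macaca)))),((Brassica,Klebsiella),(Anopheles,Kluyveromyces),Candida))).
Branch lengths along that path: 9 + 7 + 8 + 4 + 7 + 6 + 3 + 6 + 4 + 4 = 58.

58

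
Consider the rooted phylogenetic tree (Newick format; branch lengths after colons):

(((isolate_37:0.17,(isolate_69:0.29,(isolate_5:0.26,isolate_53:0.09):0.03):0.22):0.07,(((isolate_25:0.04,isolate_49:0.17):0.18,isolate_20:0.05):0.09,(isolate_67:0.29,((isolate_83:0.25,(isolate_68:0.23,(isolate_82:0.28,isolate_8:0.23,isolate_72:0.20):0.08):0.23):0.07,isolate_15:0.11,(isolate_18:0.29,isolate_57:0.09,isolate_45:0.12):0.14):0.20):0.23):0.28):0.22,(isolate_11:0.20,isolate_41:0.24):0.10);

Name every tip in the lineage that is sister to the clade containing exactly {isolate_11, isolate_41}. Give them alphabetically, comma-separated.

isolate_15, isolate_18, isolate_20, isolate_25, isolate_37, isolate_45, isolate_49, isolate_5, isolate_53, isolate_57, isolate_67, isolate_68, isolate_69, isolate_72, isolate_8, isolate_82, isolate_83

The clade containing exactly {isolate_11, isolate_41} attaches directly to the root of the tree.
The other lineage descending from that same node — the sister group — is ((isolate_37,(isolate_69,(isolate_5,isolate_53))),(((isolate_25,isolate_49),isolate_20),(isolate_67,((isolate_83,(isolate_68,(isolate_82,isolate_8,isolate_72))),isolate_15,(isolate_18,isolate_57,isolate_45))))); its 17 tips in alphabetical order are the answer.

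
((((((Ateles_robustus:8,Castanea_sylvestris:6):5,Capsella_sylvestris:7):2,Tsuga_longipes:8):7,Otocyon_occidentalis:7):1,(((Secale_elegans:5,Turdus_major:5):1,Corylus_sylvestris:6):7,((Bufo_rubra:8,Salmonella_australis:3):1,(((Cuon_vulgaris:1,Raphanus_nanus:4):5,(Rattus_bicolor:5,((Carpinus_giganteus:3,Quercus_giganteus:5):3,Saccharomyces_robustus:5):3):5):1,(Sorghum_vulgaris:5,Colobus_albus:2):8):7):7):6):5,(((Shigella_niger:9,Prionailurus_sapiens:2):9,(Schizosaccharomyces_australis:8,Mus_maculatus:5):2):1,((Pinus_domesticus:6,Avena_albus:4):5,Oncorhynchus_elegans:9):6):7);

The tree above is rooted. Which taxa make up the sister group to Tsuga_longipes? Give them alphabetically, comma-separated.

Tsuga_longipes attaches to the tree at the node subtending (((Ateles_robustus,Castanea_sylvestris),Capsella_sylvestris),Tsuga_longipes).
The other lineage descending from that same node — the sister group — is ((Ateles_robustus,Castanea_sylvestris),Capsella_sylvestris); its 3 tips in alphabetical order are the answer.

Ateles_robustus, Capsella_sylvestris, Castanea_sylvestris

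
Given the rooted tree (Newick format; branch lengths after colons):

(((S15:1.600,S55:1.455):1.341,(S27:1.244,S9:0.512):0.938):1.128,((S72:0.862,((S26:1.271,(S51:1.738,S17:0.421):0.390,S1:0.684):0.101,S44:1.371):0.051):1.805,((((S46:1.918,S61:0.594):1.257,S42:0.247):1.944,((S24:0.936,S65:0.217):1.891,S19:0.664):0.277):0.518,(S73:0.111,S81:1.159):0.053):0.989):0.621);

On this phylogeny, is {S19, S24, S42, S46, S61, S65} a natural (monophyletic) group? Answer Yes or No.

Yes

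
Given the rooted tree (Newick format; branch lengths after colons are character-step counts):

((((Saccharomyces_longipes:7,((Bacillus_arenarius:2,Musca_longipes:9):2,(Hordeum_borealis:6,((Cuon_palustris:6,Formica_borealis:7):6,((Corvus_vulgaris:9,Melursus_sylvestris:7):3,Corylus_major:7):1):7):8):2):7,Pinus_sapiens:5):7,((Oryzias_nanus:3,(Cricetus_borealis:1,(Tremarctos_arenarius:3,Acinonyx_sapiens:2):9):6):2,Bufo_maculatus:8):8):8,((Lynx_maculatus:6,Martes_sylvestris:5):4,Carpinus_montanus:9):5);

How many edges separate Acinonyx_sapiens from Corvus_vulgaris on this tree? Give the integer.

13

The MRCA of Acinonyx_sapiens and Corvus_vulgaris is the node subtending (((Saccharomyces_longipes,((Bacillus_arenarius,Musca_longipes),(Hordeum_borealis,((Cuon_palustris,Formica_borealis),((Corvus_vulgaris,Melursus_sylvestris),Corylus_major))))),Pinus_sapiens),((Oryzias_nanus,(Cricetus_borealis,(Tremarctos_arenarius,Acinonyx_sapiens))),Bufo_maculatus)).
From Acinonyx_sapiens up to that node: 5 branches. From Corvus_vulgaris up to the same node: 8 branches. Total: 5 + 8 = 13.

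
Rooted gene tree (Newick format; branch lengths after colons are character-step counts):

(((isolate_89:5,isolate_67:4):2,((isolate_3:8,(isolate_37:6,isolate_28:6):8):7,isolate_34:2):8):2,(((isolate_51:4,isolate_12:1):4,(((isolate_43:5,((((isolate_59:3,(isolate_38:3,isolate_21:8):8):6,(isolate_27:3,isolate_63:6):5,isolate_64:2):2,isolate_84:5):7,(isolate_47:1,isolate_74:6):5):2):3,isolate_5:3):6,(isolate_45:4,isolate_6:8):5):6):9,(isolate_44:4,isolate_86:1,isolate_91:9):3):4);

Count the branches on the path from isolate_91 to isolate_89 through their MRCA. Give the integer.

The MRCA of isolate_91 and isolate_89 is the root of the tree.
From isolate_91 up to that node: 3 branches. From isolate_89 up to the same node: 3 branches. Total: 3 + 3 = 6.

6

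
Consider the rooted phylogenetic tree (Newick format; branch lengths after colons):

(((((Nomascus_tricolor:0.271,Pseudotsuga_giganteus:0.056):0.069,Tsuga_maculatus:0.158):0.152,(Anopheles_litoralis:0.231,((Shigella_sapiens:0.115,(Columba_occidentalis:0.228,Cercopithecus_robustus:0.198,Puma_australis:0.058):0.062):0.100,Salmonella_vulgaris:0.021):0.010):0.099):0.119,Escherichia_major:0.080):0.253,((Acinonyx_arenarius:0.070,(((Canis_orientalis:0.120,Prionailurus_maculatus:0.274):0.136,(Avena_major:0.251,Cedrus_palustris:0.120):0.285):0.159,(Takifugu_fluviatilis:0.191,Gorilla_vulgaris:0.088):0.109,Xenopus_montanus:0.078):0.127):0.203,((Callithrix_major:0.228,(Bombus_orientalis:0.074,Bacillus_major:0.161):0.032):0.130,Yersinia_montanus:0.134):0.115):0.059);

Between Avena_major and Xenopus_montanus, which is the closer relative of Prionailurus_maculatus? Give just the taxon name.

The MRCA of Prionailurus_maculatus and Avena_major subtends ((Canis_orientalis,Prionailurus_maculatus),(Avena_major,Cedrus_palustris)) (4 taxa).
The MRCA of Prionailurus_maculatus and Xenopus_montanus subtends (((Canis_orientalis,Prionailurus_maculatus),(Avena_major,Cedrus_palustris)),(Takifugu_fluviatilis,Gorilla_vulgaris),Xenopus_montanus) (7 taxa).
The first is nested inside the second, so Prionailurus_maculatus shares a more recent common ancestor with Avena_major.

Avena_major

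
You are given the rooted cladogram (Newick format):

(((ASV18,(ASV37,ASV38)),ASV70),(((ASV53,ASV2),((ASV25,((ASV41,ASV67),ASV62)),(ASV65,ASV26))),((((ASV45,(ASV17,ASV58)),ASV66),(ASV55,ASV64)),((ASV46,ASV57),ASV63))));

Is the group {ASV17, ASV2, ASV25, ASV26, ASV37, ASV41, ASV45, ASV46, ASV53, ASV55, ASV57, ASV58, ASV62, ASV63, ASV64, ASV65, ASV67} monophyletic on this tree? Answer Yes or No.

No

The MRCA of the listed taxa is the root, so the smallest clade containing them is the whole tree.
That clade also contains ASV18, ASV38, ASV66, ASV70, which are not in the proposed group, so the group is not monophyletic.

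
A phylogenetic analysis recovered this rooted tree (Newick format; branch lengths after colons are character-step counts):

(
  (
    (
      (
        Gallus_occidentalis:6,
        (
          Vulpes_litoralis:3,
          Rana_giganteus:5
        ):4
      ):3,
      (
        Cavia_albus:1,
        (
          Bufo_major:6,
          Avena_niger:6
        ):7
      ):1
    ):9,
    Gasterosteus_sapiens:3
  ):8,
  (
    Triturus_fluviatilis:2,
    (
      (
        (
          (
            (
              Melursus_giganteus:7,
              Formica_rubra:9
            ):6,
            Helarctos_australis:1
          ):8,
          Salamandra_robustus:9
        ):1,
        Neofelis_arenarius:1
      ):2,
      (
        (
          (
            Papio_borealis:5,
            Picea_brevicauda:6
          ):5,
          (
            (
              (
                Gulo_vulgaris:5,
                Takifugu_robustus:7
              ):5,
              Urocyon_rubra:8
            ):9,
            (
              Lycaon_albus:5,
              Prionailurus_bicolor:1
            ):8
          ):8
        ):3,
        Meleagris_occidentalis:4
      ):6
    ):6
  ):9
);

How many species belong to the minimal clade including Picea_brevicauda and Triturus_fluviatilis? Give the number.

14

The MRCA of Picea_brevicauda and Triturus_fluviatilis is the node subtending (Triturus_fluviatilis,(((((Melursus_giganteus,Formica_rubra),Helarctos_australis),Salamandra_robustus),Neofelis_arenarius),(((Papio_borealis,Picea_brevicauda),(((Gulo_vulgaris,Takifugu_robustus),Urocyon_rubra),(Lycaon_albus,Prionailurus_bicolor))),Meleagris_occidentalis))).
That clade contains 14 terminal taxa: Formica_rubra, Gulo_vulgaris, Helarctos_australis, Lycaon_albus, Meleagris_occidentalis, Melursus_giganteus, Neofelis_arenarius, Papio_borealis, Picea_brevicauda, Prionailurus_bicolor, Salamandra_robustus, Takifugu_robustus, Triturus_fluviatilis, Urocyon_rubra.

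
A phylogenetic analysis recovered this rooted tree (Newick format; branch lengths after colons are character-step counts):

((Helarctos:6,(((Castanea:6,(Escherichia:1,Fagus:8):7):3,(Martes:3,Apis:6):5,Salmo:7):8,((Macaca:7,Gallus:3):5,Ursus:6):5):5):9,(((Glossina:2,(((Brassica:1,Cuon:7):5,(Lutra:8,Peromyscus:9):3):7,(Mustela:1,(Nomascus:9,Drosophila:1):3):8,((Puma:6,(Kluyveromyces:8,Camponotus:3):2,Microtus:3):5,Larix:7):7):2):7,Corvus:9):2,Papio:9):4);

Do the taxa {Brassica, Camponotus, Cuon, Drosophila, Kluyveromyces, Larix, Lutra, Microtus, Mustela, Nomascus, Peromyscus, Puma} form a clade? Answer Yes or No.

The most recent common ancestor of these taxa subtends (((Brassica,Cuon),(Lutra,Peromyscus)),(Mustela,(Nomascus,Drosophila)),((Puma,(Kluyveromyces,Camponotus),Microtus),Larix)).
That clade has exactly 12 tips — every listed taxon and nothing else — so the group is monophyletic.

Yes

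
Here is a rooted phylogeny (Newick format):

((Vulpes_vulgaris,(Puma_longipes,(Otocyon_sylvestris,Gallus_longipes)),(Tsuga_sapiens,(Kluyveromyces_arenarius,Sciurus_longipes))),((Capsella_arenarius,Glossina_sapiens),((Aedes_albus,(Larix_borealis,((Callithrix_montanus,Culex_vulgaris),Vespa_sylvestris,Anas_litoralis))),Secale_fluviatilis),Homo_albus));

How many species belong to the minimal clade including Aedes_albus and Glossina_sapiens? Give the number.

The MRCA of Aedes_albus and Glossina_sapiens is the node subtending ((Capsella_arenarius,Glossina_sapiens),((Aedes_albus,(Larix_borealis,((Callithrix_montanus,Culex_vulgaris),Vespa_sylvestris,Anas_litoralis))),Secale_fluviatilis),Homo_albus).
That clade contains 10 terminal taxa: Aedes_albus, Anas_litoralis, Callithrix_montanus, Capsella_arenarius, Culex_vulgaris, Glossina_sapiens, Homo_albus, Larix_borealis, Secale_fluviatilis, Vespa_sylvestris.

10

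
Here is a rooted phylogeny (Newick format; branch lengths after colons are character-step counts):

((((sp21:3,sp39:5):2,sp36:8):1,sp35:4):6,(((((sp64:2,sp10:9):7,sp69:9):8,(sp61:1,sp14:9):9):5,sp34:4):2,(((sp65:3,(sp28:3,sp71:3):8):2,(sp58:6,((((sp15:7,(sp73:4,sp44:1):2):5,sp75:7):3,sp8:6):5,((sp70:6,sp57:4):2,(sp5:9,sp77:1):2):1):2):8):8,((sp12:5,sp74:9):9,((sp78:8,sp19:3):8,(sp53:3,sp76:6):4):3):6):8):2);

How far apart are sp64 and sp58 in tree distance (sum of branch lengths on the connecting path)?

54

The path runs sp64 → … → MRCA → … → sp58; the MRCA is the node subtending (((((sp64,sp10),sp69),(sp61,sp14)),sp34),(((sp65,(sp28,sp71)),(sp58,((((sp15,(sp73,sp44)),sp75),sp8),((sp70,sp57),(sp5,sp77))))),((sp12,sp74),((sp78,sp19),(sp53,sp76))))).
Branch lengths along that path: 2 + 7 + 8 + 5 + 2 + 8 + 8 + 8 + 6 = 54.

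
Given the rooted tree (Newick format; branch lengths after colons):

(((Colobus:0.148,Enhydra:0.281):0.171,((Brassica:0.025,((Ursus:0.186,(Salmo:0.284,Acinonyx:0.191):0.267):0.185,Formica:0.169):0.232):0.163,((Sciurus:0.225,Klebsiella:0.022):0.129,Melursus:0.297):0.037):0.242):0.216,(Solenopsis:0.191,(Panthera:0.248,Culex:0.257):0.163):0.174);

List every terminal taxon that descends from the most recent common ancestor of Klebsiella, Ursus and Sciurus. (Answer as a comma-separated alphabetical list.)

Acinonyx, Brassica, Formica, Klebsiella, Melursus, Salmo, Sciurus, Ursus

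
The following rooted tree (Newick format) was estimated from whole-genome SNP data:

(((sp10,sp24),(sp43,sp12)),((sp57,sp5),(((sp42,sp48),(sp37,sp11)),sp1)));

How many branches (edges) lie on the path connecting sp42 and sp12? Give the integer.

8

The MRCA of sp42 and sp12 is the root of the tree.
From sp42 up to that node: 5 branches. From sp12 up to the same node: 3 branches. Total: 5 + 3 = 8.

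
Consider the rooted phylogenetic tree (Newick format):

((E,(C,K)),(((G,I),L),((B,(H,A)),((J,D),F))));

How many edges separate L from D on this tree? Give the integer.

6

The MRCA of L and D is the node subtending (((G,I),L),((B,(H,A)),((J,D),F))).
From L up to that node: 2 branches. From D up to the same node: 4 branches. Total: 2 + 4 = 6.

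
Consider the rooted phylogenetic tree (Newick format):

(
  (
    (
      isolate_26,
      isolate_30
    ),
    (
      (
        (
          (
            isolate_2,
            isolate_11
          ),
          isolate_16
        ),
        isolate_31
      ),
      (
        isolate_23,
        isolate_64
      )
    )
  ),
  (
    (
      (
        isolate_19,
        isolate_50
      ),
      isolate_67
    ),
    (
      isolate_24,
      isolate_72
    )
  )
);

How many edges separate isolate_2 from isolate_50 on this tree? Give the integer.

The MRCA of isolate_2 and isolate_50 is the root of the tree.
From isolate_2 up to that node: 6 branches. From isolate_50 up to the same node: 4 branches. Total: 6 + 4 = 10.

10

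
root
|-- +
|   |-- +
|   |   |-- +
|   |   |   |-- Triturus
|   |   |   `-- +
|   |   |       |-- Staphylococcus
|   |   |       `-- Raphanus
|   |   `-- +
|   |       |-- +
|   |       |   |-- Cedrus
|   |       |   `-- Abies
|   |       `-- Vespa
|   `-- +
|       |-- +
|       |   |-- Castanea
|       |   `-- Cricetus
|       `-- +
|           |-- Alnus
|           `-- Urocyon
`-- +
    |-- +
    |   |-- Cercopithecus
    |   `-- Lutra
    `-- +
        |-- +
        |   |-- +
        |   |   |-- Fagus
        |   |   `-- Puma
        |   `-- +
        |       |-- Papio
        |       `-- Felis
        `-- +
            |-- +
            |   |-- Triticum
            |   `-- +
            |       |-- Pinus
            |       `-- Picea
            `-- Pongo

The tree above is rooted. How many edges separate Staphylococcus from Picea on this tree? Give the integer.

11

The MRCA of Staphylococcus and Picea is the root of the tree.
From Staphylococcus up to that node: 5 branches. From Picea up to the same node: 6 branches. Total: 5 + 6 = 11.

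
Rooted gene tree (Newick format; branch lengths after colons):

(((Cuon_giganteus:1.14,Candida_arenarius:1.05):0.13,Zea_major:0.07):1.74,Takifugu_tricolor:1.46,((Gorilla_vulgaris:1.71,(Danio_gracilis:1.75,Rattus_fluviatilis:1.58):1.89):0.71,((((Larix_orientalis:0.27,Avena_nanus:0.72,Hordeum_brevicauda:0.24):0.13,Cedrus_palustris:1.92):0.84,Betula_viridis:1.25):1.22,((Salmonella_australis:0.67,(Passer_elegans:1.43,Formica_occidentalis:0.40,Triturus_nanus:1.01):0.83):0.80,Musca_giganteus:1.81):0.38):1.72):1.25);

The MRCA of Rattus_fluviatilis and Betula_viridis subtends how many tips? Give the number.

13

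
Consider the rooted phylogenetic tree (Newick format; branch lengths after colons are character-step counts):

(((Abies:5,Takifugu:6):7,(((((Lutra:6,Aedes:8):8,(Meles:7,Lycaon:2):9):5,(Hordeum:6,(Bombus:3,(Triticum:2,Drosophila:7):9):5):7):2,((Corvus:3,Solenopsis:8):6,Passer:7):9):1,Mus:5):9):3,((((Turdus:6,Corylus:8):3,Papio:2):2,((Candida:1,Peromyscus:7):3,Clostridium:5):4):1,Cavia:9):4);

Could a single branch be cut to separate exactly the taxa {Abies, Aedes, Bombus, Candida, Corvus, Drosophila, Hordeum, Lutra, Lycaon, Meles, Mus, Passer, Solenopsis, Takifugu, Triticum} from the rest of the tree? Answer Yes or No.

The MRCA of the listed taxa is the root, so the smallest clade containing them is the whole tree.
That clade also contains Cavia, Clostridium, Corylus, Papio, Peromyscus, Turdus, which are not in the proposed group, so the group is not monophyletic.

No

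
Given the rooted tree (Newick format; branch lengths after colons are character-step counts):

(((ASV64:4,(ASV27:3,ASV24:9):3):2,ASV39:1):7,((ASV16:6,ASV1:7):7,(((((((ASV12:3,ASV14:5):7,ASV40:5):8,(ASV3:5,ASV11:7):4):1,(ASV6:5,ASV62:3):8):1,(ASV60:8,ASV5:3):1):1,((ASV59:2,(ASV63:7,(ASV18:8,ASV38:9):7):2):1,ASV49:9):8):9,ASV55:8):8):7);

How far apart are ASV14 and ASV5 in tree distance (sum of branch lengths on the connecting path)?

26

The path runs ASV14 → … → MRCA → … → ASV5; the MRCA is the node subtending (((((ASV12,ASV14),ASV40),(ASV3,ASV11)),(ASV6,ASV62)),(ASV60,ASV5)).
Branch lengths along that path: 5 + 7 + 8 + 1 + 1 + 1 + 3 = 26.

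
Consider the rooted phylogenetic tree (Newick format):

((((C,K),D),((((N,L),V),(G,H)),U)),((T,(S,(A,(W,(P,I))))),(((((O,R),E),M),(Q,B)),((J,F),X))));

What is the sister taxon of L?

L attaches to the tree at the node subtending (N,L).
The other lineage descending from that same node — the sister group — is the single tip N.

N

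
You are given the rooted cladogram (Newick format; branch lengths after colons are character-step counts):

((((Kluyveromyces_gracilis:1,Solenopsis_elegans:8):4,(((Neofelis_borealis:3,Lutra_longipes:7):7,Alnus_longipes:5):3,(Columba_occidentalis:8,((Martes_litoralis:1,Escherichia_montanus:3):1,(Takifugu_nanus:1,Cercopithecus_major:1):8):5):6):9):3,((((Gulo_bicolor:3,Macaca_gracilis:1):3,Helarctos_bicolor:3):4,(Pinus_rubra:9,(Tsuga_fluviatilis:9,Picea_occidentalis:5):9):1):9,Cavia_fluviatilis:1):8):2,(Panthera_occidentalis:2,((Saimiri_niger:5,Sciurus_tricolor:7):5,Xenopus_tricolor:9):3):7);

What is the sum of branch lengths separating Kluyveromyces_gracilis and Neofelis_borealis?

27

The path runs Kluyveromyces_gracilis → … → MRCA → … → Neofelis_borealis; the MRCA is the node subtending ((Kluyveromyces_gracilis,Solenopsis_elegans),(((Neofelis_borealis,Lutra_longipes),Alnus_longipes),(Columba_occidentalis,((Martes_litoralis,Escherichia_montanus),(Takifugu_nanus,Cercopithecus_major))))).
Branch lengths along that path: 1 + 4 + 9 + 3 + 7 + 3 = 27.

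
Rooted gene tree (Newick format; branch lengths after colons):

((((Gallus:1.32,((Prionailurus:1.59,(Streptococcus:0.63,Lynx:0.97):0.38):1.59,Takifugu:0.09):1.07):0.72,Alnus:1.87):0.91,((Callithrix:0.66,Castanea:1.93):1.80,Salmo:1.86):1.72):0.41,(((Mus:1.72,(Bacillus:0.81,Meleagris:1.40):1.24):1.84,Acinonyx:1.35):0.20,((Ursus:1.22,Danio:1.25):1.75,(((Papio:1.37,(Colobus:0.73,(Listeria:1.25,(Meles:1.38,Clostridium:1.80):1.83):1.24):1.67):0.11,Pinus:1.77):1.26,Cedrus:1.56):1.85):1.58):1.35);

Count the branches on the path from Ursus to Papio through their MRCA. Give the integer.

The MRCA of Ursus and Papio is the node subtending ((Ursus,Danio),(((Papio,(Colobus,(Listeria,(Meles,Clostridium)))),Pinus),Cedrus)).
From Ursus up to that node: 2 branches. From Papio up to the same node: 4 branches. Total: 2 + 4 = 6.

6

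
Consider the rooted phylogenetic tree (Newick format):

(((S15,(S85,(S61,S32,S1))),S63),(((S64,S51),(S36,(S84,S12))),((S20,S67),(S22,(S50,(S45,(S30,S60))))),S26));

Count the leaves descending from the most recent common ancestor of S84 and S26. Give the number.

The MRCA of S84 and S26 is the node subtending (((S64,S51),(S36,(S84,S12))),((S20,S67),(S22,(S50,(S45,(S30,S60))))),S26).
That clade contains 13 terminal taxa: S12, S20, S22, S26, S30, S36, S45, S50, S51, S60, S64, S67, S84.

13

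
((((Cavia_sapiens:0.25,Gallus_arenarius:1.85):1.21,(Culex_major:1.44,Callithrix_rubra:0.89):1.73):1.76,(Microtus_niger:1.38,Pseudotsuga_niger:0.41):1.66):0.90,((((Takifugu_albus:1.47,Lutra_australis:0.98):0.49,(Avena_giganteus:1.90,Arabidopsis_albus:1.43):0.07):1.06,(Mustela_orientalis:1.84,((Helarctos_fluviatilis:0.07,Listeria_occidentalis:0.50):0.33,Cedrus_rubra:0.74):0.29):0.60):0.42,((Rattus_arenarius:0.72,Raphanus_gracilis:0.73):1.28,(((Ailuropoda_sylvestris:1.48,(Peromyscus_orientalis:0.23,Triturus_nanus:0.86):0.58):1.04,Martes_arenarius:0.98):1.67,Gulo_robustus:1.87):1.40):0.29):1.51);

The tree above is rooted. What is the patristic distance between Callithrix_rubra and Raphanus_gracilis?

9.09

The path runs Callithrix_rubra → … → MRCA → … → Raphanus_gracilis; the MRCA is the root of the tree.
Branch lengths along that path: 0.89 + 1.73 + 1.76 + 0.90 + 1.51 + 0.29 + 1.28 + 0.73 = 9.09.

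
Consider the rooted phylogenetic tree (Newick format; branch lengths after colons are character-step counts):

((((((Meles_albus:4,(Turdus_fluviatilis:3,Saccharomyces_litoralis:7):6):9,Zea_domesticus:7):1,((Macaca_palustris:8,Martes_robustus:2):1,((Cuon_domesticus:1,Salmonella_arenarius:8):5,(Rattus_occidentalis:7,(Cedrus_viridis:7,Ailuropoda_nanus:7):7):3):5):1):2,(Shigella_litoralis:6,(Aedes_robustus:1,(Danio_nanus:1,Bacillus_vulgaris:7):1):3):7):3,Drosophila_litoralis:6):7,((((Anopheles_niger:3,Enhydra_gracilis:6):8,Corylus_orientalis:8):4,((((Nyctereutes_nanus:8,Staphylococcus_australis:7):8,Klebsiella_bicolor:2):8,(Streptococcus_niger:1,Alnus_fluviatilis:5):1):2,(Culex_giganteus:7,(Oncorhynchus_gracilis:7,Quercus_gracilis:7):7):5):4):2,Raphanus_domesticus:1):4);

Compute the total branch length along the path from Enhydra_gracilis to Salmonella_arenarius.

The path runs Enhydra_gracilis → … → MRCA → … → Salmonella_arenarius; the MRCA is the root of the tree.
Branch lengths along that path: 6 + 8 + 4 + 2 + 4 + 7 + 3 + 2 + 1 + 5 + 5 + 8 = 55.

55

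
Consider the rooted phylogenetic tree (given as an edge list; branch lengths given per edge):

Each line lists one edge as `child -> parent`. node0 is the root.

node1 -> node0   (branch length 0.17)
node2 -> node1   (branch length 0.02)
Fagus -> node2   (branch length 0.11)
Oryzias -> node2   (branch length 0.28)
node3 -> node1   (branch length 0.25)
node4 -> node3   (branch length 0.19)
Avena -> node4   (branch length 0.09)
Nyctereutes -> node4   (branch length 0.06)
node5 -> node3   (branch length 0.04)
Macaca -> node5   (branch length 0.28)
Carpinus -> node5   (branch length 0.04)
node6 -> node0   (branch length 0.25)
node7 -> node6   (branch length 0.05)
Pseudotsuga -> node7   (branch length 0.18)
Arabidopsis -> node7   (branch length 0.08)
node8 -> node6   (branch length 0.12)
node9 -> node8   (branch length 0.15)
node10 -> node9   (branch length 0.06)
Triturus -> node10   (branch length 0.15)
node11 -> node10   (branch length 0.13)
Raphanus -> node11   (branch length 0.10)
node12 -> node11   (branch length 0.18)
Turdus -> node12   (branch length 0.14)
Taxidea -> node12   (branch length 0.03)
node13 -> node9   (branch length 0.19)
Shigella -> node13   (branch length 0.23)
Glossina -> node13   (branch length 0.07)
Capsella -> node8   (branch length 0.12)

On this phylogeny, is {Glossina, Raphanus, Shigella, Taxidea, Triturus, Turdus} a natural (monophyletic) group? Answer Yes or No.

The most recent common ancestor of these taxa subtends ((Triturus,(Raphanus,(Turdus,Taxidea))),(Shigella,Glossina)).
That clade has exactly 6 tips — every listed taxon and nothing else — so the group is monophyletic.

Yes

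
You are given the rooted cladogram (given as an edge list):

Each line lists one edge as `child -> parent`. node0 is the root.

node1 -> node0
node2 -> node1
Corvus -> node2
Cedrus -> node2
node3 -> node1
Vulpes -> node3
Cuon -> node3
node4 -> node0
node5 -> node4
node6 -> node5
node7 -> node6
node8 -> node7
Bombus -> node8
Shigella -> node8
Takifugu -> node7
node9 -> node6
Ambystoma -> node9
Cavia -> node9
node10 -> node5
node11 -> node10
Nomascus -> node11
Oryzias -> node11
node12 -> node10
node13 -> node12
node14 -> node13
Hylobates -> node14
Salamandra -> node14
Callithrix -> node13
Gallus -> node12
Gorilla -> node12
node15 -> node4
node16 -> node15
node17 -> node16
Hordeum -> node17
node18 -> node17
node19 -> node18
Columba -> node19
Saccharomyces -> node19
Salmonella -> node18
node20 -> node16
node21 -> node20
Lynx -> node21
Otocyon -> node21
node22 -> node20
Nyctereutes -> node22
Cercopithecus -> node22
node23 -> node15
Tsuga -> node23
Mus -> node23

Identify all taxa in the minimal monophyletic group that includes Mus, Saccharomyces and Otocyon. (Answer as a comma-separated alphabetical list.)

Tracing Mus: it sits inside (Tsuga,Mus).
Tracing Saccharomyces: it sits inside (Columba,Saccharomyces).
Tracing Otocyon: it sits inside (Lynx,Otocyon).
The smallest clade enclosing all 3 is (((Hordeum,((Columba,Saccharomyces),Salmonella)),((Lynx,Otocyon),(Nyctereutes,Cercopithecus))),(Tsuga,Mus)); the answer is its 10 terminal taxa in alphabetical order.

Cercopithecus, Columba, Hordeum, Lynx, Mus, Nyctereutes, Otocyon, Saccharomyces, Salmonella, Tsuga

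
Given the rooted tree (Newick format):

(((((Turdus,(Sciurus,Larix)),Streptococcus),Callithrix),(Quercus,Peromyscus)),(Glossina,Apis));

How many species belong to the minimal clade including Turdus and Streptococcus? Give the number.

4

The MRCA of Turdus and Streptococcus is the node subtending ((Turdus,(Sciurus,Larix)),Streptococcus).
That clade contains 4 terminal taxa: Larix, Sciurus, Streptococcus, Turdus.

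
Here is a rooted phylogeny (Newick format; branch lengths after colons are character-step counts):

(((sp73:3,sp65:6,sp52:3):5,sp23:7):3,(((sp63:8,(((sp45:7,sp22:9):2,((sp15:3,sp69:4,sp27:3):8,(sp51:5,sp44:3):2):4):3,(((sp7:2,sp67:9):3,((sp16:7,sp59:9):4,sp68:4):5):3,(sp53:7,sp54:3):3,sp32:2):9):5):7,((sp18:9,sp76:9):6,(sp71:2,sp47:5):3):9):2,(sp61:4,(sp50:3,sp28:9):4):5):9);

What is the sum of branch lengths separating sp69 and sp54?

The path runs sp69 → … → MRCA → … → sp54; the MRCA is the node subtending (((sp45,sp22),((sp15,sp69,sp27),(sp51,sp44))),(((sp7,sp67),((sp16,sp59),sp68)),(sp53,sp54),sp32)).
Branch lengths along that path: 4 + 8 + 4 + 3 + 9 + 3 + 3 = 34.

34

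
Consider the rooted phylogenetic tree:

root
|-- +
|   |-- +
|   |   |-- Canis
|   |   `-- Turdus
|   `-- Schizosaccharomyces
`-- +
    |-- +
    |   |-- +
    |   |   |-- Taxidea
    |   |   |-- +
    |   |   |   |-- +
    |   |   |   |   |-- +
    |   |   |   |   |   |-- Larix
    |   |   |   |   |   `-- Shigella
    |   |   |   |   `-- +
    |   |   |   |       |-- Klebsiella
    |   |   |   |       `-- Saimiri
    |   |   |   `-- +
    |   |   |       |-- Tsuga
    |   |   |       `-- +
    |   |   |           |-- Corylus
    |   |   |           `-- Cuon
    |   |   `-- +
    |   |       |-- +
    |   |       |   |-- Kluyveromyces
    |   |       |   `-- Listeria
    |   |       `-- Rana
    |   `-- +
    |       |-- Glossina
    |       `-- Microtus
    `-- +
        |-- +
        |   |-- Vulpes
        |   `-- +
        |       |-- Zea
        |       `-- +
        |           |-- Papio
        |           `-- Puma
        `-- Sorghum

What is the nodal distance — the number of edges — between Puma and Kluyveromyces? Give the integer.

10

The MRCA of Puma and Kluyveromyces is the node subtending (((Taxidea,(((Larix,Shigella),(Klebsiella,Saimiri)),(Tsuga,(Corylus,Cuon))),((Kluyveromyces,Listeria),Rana)),(Glossina,Microtus)),((Vulpes,(Zea,(Papio,Puma))),Sorghum)).
From Puma up to that node: 5 branches. From Kluyveromyces up to the same node: 5 branches. Total: 5 + 5 = 10.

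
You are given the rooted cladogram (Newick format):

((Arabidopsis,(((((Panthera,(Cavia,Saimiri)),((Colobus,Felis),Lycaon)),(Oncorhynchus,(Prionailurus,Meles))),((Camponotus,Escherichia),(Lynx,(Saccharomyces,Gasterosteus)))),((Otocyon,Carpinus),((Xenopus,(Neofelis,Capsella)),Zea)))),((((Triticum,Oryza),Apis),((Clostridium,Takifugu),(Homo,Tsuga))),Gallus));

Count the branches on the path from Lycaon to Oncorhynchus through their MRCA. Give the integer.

5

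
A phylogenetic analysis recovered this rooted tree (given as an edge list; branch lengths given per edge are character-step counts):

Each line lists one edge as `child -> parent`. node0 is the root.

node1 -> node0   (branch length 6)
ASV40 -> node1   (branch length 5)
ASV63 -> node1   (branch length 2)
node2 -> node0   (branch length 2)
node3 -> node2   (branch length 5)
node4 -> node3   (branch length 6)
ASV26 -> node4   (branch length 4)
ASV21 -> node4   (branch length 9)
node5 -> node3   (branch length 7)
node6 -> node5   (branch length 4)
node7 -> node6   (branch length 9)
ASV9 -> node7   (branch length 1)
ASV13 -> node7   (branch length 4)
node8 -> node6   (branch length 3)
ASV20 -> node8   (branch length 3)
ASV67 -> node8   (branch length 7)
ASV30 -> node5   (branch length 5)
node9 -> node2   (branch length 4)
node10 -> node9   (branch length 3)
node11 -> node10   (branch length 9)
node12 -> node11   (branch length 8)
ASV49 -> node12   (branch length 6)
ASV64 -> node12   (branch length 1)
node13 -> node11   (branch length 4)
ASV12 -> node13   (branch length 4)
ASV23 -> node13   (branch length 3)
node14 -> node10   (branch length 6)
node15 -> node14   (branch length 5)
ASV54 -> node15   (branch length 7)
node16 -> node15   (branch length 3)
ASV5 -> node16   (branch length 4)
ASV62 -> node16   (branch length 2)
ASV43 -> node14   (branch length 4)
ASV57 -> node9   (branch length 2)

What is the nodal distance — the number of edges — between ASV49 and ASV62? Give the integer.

7

The MRCA of ASV49 and ASV62 is the node subtending (((ASV49,ASV64),(ASV12,ASV23)),((ASV54,(ASV5,ASV62)),ASV43)).
From ASV49 up to that node: 3 branches. From ASV62 up to the same node: 4 branches. Total: 3 + 4 = 7.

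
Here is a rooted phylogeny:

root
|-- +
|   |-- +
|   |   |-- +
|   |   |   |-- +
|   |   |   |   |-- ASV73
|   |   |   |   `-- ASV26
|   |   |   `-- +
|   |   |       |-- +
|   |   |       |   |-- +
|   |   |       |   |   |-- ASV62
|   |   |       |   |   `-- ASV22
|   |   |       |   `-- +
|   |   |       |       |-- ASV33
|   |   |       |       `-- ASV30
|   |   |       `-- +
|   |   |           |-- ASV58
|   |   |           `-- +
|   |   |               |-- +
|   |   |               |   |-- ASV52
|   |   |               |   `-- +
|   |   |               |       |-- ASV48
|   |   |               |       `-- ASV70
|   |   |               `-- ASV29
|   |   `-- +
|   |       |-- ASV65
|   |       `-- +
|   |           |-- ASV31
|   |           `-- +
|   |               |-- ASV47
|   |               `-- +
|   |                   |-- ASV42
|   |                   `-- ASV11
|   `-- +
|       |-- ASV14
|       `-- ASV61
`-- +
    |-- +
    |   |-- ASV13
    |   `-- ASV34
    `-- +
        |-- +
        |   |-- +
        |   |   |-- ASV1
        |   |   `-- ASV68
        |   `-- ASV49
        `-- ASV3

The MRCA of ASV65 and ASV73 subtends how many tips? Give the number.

16

The MRCA of ASV65 and ASV73 is the node subtending (((ASV73,ASV26),(((ASV62,ASV22),(ASV33,ASV30)),(ASV58,((ASV52,(ASV48,ASV70)),ASV29)))),(ASV65,(ASV31,(ASV47,(ASV42,ASV11))))).
That clade contains 16 terminal taxa: ASV11, ASV22, ASV26, ASV29, ASV30, ASV31, ASV33, ASV42, ASV47, ASV48, ASV52, ASV58, ASV62, ASV65, ASV70, ASV73.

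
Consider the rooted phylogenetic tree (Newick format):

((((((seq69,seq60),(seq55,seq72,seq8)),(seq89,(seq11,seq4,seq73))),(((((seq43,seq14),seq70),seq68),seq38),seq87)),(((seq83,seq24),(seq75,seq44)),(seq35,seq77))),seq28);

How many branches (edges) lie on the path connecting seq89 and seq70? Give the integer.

8

The MRCA of seq89 and seq70 is the node subtending ((((seq69,seq60),(seq55,seq72,seq8)),(seq89,(seq11,seq4,seq73))),(((((seq43,seq14),seq70),seq68),seq38),seq87)).
From seq89 up to that node: 3 branches. From seq70 up to the same node: 5 branches. Total: 3 + 5 = 8.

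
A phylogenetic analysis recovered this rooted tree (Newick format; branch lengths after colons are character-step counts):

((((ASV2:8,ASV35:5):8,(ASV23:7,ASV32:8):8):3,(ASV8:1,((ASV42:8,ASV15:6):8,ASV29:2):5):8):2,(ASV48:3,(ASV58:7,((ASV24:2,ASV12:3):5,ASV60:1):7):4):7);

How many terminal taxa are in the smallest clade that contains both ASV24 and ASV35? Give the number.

The MRCA of ASV24 and ASV35 is the root, so the clade is the entire tree.
That clade contains 13 terminal taxa: ASV12, ASV15, ASV2, ASV23, ASV24, ASV29, ASV32, ASV35, ASV42, ASV48, ASV58, ASV60, ASV8.

13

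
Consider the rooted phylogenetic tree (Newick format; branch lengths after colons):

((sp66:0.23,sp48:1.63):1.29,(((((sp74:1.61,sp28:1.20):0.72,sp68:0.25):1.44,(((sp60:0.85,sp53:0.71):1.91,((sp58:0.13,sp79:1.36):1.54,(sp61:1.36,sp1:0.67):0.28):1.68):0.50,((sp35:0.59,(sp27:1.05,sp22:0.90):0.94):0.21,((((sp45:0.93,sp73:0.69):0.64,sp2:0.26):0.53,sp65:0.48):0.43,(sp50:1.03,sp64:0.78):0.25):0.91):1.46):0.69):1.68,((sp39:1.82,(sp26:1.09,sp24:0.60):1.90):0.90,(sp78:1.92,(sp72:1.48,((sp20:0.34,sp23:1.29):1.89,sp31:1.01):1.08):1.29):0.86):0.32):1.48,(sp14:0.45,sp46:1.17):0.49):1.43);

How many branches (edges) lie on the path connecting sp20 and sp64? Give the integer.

12

The MRCA of sp20 and sp64 is the node subtending ((((sp74,sp28),sp68),(((sp60,sp53),((sp58,sp79),(sp61,sp1))),((sp35,(sp27,sp22)),((((sp45,sp73),sp2),sp65),(sp50,sp64))))),((sp39,(sp26,sp24)),(sp78,(sp72,((sp20,sp23),sp31))))).
From sp20 up to that node: 6 branches. From sp64 up to the same node: 6 branches. Total: 6 + 6 = 12.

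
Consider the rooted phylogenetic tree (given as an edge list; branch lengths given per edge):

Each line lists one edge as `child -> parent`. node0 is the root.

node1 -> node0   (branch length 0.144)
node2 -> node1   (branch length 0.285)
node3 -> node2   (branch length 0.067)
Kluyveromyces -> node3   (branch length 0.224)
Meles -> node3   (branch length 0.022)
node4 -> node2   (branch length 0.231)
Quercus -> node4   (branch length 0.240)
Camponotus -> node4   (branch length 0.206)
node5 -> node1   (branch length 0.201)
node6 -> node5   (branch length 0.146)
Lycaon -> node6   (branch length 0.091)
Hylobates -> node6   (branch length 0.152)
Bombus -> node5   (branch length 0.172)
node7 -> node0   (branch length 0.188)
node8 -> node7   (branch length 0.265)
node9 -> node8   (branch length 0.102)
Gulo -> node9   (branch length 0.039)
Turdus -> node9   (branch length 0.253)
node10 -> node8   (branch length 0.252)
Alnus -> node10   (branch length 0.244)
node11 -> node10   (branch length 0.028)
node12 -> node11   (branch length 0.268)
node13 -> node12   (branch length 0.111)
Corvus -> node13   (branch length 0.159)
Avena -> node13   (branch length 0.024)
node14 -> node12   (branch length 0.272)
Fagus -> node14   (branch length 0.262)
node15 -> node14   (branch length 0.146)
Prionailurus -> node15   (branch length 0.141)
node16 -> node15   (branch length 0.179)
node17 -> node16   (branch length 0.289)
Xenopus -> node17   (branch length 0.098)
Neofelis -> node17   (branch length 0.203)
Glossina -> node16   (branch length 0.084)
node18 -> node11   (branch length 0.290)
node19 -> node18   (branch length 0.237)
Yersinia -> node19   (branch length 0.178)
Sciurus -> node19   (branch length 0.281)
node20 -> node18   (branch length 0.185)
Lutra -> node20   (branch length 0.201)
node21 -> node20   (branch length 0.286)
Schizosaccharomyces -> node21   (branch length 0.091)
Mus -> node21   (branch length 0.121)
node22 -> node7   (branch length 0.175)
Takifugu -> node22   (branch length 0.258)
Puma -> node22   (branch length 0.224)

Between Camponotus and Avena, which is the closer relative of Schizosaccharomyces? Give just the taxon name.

Avena

The MRCA of Schizosaccharomyces and Avena subtends (((Corvus,Avena),(Fagus,(Prionailurus,((Xenopus,Neofelis),Glossina)))),((Yersinia,Sciurus),(Lutra,(Schizosaccharomyces,Mus)))) (12 taxa).
The MRCA of Schizosaccharomyces and Camponotus is the root, subtending the entire tree (24 taxa).
The first is nested inside the second, so Schizosaccharomyces shares a more recent common ancestor with Avena.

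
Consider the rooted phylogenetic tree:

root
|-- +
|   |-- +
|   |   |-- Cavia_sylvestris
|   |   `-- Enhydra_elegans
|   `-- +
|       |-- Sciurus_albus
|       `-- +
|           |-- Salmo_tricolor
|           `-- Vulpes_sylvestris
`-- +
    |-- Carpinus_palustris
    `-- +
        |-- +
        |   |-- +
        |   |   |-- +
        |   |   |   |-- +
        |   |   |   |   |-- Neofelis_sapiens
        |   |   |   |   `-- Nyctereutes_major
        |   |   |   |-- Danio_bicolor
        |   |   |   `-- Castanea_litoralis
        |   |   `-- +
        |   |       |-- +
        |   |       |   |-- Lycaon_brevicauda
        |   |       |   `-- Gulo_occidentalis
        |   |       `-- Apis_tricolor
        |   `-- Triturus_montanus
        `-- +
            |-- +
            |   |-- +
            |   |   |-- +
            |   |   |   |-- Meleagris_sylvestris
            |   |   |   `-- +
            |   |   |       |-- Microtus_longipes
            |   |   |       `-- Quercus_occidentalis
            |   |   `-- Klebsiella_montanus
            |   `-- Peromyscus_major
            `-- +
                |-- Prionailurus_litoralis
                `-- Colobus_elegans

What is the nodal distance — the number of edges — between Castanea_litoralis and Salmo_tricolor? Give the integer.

The MRCA of Castanea_litoralis and Salmo_tricolor is the root of the tree.
From Castanea_litoralis up to that node: 6 branches. From Salmo_tricolor up to the same node: 4 branches. Total: 6 + 4 = 10.

10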